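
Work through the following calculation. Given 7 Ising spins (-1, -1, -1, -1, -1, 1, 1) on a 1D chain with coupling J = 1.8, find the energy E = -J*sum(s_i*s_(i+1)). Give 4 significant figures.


Step 1: Nearest-neighbor products: 1, 1, 1, 1, -1, 1
Step 2: Sum of products = 4
Step 3: E = -1.8 * 4 = -7.2

-7.2


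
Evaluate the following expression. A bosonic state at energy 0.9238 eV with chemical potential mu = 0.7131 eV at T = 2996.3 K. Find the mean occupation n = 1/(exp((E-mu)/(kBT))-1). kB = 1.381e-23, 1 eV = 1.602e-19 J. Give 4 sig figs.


Step 1: (E - mu) = 0.2107 eV
Step 2: x = (E-mu)*eV/(kB*T) = 0.2107*1.602e-19/(1.381e-23*2996.3) = 0.8157
Step 3: exp(x) = 2.261
Step 4: n = 1/(exp(x)-1) = 0.7931

0.7931


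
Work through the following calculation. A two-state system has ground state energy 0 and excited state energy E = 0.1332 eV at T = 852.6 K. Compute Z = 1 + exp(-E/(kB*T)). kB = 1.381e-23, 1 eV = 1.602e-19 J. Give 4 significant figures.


Step 1: Compute beta*E = E*eV/(kB*T) = 0.1332*1.602e-19/(1.381e-23*852.6) = 1.812
Step 2: exp(-beta*E) = exp(-1.812) = 0.1633
Step 3: Z = 1 + 0.1633 = 1.163

1.163


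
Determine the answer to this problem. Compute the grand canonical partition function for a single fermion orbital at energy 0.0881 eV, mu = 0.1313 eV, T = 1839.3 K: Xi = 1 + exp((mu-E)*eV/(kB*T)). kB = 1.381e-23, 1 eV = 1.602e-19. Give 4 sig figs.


Step 1: (mu - E) = 0.1313 - 0.0881 = 0.0432 eV
Step 2: x = (mu-E)*eV/(kB*T) = 0.0432*1.602e-19/(1.381e-23*1839.3) = 0.2725
Step 3: exp(x) = 1.313
Step 4: Xi = 1 + 1.313 = 2.313

2.313


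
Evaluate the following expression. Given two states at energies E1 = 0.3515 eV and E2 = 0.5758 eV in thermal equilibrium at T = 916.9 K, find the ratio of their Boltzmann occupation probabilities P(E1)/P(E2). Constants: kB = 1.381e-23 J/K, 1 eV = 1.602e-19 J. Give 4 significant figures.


Step 1: Compute energy difference dE = E1 - E2 = 0.3515 - 0.5758 = -0.2243 eV
Step 2: Convert to Joules: dE_J = -0.2243 * 1.602e-19 = -3.593e-20 J
Step 3: Compute exponent = -dE_J / (kB * T) = -(-3.593e-20) / (1.381e-23 * 916.9) = 2.838
Step 4: P(E1)/P(E2) = exp(2.838) = 17.08

17.08


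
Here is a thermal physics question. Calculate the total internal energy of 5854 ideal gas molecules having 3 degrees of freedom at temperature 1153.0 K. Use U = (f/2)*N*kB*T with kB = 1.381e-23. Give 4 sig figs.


Step 1: f/2 = 3/2 = 1.5
Step 2: N*kB*T = 5854*1.381e-23*1153.0 = 9.321e-17
Step 3: U = 1.5 * 9.321e-17 = 1.398e-16 J

1.398e-16


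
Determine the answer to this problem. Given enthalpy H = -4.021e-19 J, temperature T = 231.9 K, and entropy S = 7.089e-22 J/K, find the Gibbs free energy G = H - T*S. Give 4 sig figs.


Step 1: T*S = 231.9 * 7.089e-22 = 1.644e-19 J
Step 2: G = H - T*S = -4.021e-19 - 1.644e-19
Step 3: G = -5.665e-19 J

-5.665e-19


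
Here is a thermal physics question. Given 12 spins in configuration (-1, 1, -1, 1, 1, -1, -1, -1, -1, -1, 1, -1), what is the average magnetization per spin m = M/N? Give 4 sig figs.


Step 1: Count up spins (+1): 4, down spins (-1): 8
Step 2: Total magnetization M = 4 - 8 = -4
Step 3: m = M/N = -4/12 = -0.3333

-0.3333


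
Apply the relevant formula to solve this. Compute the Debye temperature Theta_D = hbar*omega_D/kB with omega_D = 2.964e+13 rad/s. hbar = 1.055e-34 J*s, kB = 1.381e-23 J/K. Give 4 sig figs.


Step 1: hbar*omega_D = 1.055e-34 * 2.964e+13 = 3.127e-21 J
Step 2: Theta_D = 3.127e-21 / 1.381e-23
Step 3: Theta_D = 226.4 K

226.4


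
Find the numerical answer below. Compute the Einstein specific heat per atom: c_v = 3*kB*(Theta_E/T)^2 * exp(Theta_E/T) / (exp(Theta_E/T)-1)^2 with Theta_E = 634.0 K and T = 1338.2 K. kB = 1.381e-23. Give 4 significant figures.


Step 1: x = Theta_E/T = 634.0/1338.2 = 0.4738
Step 2: x^2 = 0.2245
Step 3: exp(x) = 1.606
Step 4: c_v = 3*1.381e-23*0.2245*1.606/(1.606-1)^2 = 4.066e-23

4.066e-23


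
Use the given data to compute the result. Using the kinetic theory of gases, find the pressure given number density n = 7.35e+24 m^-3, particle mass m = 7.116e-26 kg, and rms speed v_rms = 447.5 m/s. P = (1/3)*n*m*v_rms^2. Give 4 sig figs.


Step 1: v_rms^2 = 447.5^2 = 2.003e+05
Step 2: n*m = 7.35e+24*7.116e-26 = 0.523
Step 3: P = (1/3)*0.523*2.003e+05 = 3.491e+04 Pa

3.491e+04


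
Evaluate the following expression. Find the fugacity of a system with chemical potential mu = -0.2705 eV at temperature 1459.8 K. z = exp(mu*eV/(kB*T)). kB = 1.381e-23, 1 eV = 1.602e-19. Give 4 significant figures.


Step 1: Convert mu to Joules: -0.2705*1.602e-19 = -4.333e-20 J
Step 2: kB*T = 1.381e-23*1459.8 = 2.016e-20 J
Step 3: mu/(kB*T) = -2.15
Step 4: z = exp(-2.15) = 0.1165

0.1165


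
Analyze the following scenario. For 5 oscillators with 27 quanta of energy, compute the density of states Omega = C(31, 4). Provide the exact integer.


Step 1: Use binomial coefficient C(31, 4)
Step 2: Numerator = 31! / 27!
Step 3: Denominator = 4!
Step 4: Omega = 31465

31465


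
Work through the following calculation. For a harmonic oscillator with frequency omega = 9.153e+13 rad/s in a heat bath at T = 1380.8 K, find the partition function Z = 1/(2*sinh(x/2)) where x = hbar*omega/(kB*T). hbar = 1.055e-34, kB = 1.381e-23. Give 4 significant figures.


Step 1: Compute x = hbar*omega/(kB*T) = 1.055e-34*9.153e+13/(1.381e-23*1380.8) = 0.5064
Step 2: x/2 = 0.2532
Step 3: sinh(x/2) = 0.2559
Step 4: Z = 1/(2*0.2559) = 1.954

1.954


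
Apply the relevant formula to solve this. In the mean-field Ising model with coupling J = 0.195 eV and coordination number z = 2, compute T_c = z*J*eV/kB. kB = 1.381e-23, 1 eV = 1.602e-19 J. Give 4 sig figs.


Step 1: z*J = 2*0.195 = 0.39 eV
Step 2: Convert to Joules: 0.39*1.602e-19 = 6.248e-20 J
Step 3: T_c = 6.248e-20 / 1.381e-23 = 4524 K

4524


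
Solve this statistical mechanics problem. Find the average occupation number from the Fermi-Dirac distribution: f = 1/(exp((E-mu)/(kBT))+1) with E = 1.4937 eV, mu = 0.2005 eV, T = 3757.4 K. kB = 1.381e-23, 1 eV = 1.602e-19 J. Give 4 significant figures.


Step 1: (E - mu) = 1.4937 - 0.2005 = 1.293 eV
Step 2: Convert: (E-mu)*eV = 2.072e-19 J
Step 3: x = (E-mu)*eV/(kB*T) = 3.993
Step 4: f = 1/(exp(3.993)+1) = 0.01812

0.01812


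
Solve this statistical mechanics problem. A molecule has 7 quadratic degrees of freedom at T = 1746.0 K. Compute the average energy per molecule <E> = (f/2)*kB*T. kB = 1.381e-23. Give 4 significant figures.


Step 1: f/2 = 7/2 = 3.5
Step 2: kB*T = 1.381e-23 * 1746.0 = 2.411e-20
Step 3: <E> = 3.5 * 2.411e-20 = 8.439e-20 J

8.439e-20


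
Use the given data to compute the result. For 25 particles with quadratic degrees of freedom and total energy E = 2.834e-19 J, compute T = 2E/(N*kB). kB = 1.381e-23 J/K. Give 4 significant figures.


Step 1: Numerator = 2*E = 2*2.834e-19 = 5.668e-19 J
Step 2: Denominator = N*kB = 25*1.381e-23 = 3.452e-22
Step 3: T = 5.668e-19 / 3.452e-22 = 1642 K

1642


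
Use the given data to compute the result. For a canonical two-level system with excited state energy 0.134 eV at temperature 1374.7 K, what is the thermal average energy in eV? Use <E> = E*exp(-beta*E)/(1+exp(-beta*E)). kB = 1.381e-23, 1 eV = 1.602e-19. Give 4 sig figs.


Step 1: beta*E = 0.134*1.602e-19/(1.381e-23*1374.7) = 1.131
Step 2: exp(-beta*E) = 0.3228
Step 3: <E> = 0.134*0.3228/(1+0.3228) = 0.0327 eV

0.0327


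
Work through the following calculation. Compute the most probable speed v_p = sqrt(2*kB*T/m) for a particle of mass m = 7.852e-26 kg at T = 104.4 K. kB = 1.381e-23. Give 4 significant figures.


Step 1: Numerator = 2*kB*T = 2*1.381e-23*104.4 = 2.884e-21
Step 2: Ratio = 2.884e-21 / 7.852e-26 = 3.672e+04
Step 3: v_p = sqrt(3.672e+04) = 191.6 m/s

191.6


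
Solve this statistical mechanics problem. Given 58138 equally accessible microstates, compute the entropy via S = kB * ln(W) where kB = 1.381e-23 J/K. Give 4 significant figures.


Step 1: ln(W) = ln(58138) = 10.97
Step 2: S = kB * ln(W) = 1.381e-23 * 10.97
Step 3: S = 1.515e-22 J/K

1.515e-22


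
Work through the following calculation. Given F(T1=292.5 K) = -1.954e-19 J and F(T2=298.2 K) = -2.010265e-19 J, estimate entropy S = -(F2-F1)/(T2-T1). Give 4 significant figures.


Step 1: dF = F2 - F1 = -2.010265e-19 - (-1.954e-19) = -5.6265e-21 J
Step 2: dT = T2 - T1 = 298.2 - 292.5 = 5.7 K
Step 3: S = -dF/dT = -(-5.6265e-21)/5.7 = 9.871e-22 J/K

9.871e-22


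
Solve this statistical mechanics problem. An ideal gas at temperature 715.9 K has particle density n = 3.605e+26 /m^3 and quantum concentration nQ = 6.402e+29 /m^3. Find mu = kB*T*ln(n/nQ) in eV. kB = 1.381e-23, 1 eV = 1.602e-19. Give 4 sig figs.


Step 1: n/nQ = 3.605e+26/6.402e+29 = 0.0005631
Step 2: ln(n/nQ) = -7.482
Step 3: mu = kB*T*ln(n/nQ) = 9.887e-21*-7.482 = -7.397e-20 J
Step 4: Convert to eV: -7.397e-20/1.602e-19 = -0.4617 eV

-0.4617


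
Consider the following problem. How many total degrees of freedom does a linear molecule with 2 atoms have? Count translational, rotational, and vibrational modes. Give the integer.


Step 1: Translational DOF = 3
Step 2: Rotational DOF (linear) = 2
Step 3: Vibrational DOF = 3*2 - 5 = 1
Step 4: Total = 3 + 2 + 1 = 6

6


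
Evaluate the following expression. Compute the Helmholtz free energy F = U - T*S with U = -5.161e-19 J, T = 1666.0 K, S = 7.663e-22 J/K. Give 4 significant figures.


Step 1: T*S = 1666.0 * 7.663e-22 = 1.277e-18 J
Step 2: F = U - T*S = -5.161e-19 - 1.277e-18
Step 3: F = -1.793e-18 J

-1.793e-18


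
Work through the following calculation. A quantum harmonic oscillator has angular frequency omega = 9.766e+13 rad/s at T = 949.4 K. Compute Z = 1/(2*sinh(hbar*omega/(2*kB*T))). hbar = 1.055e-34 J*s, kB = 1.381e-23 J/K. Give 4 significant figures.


Step 1: Compute x = hbar*omega/(kB*T) = 1.055e-34*9.766e+13/(1.381e-23*949.4) = 0.7858
Step 2: x/2 = 0.3929
Step 3: sinh(x/2) = 0.4031
Step 4: Z = 1/(2*0.4031) = 1.24

1.24


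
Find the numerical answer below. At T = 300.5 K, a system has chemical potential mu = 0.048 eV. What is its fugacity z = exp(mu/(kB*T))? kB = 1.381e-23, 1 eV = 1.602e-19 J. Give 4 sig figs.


Step 1: Convert mu to Joules: 0.048*1.602e-19 = 7.69e-21 J
Step 2: kB*T = 1.381e-23*300.5 = 4.15e-21 J
Step 3: mu/(kB*T) = 1.853
Step 4: z = exp(1.853) = 6.379

6.379


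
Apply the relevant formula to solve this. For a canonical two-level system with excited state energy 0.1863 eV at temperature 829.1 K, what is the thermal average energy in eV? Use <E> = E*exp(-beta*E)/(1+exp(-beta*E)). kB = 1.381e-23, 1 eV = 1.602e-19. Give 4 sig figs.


Step 1: beta*E = 0.1863*1.602e-19/(1.381e-23*829.1) = 2.607
Step 2: exp(-beta*E) = 0.07378
Step 3: <E> = 0.1863*0.07378/(1+0.07378) = 0.0128 eV

0.0128


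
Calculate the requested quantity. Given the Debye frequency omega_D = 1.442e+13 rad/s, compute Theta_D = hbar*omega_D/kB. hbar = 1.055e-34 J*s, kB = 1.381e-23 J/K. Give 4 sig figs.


Step 1: hbar*omega_D = 1.055e-34 * 1.442e+13 = 1.521e-21 J
Step 2: Theta_D = 1.521e-21 / 1.381e-23
Step 3: Theta_D = 110.2 K

110.2


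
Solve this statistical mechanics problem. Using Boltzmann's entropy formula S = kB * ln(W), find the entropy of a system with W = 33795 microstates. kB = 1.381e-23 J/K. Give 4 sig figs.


Step 1: ln(W) = ln(33795) = 10.43
Step 2: S = kB * ln(W) = 1.381e-23 * 10.43
Step 3: S = 1.44e-22 J/K

1.44e-22


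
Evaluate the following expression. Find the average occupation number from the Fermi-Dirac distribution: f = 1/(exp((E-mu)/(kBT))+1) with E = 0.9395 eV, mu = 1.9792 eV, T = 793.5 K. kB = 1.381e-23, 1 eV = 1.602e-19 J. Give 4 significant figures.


Step 1: (E - mu) = 0.9395 - 1.9792 = -1.04 eV
Step 2: Convert: (E-mu)*eV = -1.666e-19 J
Step 3: x = (E-mu)*eV/(kB*T) = -15.2
Step 4: f = 1/(exp(-15.2)+1) = 1

1


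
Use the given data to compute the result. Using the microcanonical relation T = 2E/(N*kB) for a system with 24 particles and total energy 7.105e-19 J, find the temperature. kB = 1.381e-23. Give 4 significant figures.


Step 1: Numerator = 2*E = 2*7.105e-19 = 1.421e-18 J
Step 2: Denominator = N*kB = 24*1.381e-23 = 3.314e-22
Step 3: T = 1.421e-18 / 3.314e-22 = 4287 K

4287


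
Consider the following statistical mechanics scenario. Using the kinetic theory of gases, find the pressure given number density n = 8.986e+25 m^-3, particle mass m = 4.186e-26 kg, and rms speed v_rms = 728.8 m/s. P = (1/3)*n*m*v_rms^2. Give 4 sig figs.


Step 1: v_rms^2 = 728.8^2 = 5.311e+05
Step 2: n*m = 8.986e+25*4.186e-26 = 3.762
Step 3: P = (1/3)*3.762*5.311e+05 = 6.66e+05 Pa

6.66e+05


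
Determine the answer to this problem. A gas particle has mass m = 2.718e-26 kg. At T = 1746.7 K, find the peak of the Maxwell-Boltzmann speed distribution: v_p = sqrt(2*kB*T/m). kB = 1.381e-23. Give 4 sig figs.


Step 1: Numerator = 2*kB*T = 2*1.381e-23*1746.7 = 4.824e-20
Step 2: Ratio = 4.824e-20 / 2.718e-26 = 1.775e+06
Step 3: v_p = sqrt(1.775e+06) = 1332 m/s

1332


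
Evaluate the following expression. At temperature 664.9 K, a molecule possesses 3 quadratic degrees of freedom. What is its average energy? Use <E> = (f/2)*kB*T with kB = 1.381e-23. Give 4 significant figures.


Step 1: f/2 = 3/2 = 1.5
Step 2: kB*T = 1.381e-23 * 664.9 = 9.182e-21
Step 3: <E> = 1.5 * 9.182e-21 = 1.377e-20 J

1.377e-20


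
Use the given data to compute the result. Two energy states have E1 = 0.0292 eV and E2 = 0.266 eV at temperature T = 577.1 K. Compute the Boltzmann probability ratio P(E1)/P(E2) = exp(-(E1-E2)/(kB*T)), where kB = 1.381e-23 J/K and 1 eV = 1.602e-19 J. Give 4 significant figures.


Step 1: Compute energy difference dE = E1 - E2 = 0.0292 - 0.266 = -0.2368 eV
Step 2: Convert to Joules: dE_J = -0.2368 * 1.602e-19 = -3.794e-20 J
Step 3: Compute exponent = -dE_J / (kB * T) = -(-3.794e-20) / (1.381e-23 * 577.1) = 4.76
Step 4: P(E1)/P(E2) = exp(4.76) = 116.7

116.7


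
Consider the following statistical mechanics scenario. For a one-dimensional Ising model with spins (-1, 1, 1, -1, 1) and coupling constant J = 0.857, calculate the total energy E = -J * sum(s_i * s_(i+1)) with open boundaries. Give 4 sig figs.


Step 1: Nearest-neighbor products: -1, 1, -1, -1
Step 2: Sum of products = -2
Step 3: E = -0.857 * -2 = 1.714

1.714


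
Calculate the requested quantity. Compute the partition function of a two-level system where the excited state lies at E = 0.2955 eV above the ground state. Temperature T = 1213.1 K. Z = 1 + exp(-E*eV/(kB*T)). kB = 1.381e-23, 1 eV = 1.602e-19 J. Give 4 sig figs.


Step 1: Compute beta*E = E*eV/(kB*T) = 0.2955*1.602e-19/(1.381e-23*1213.1) = 2.826
Step 2: exp(-beta*E) = exp(-2.826) = 0.05927
Step 3: Z = 1 + 0.05927 = 1.059

1.059


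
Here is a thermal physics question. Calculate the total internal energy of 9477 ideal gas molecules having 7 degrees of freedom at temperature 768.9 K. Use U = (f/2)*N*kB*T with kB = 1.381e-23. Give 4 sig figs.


Step 1: f/2 = 7/2 = 3.5
Step 2: N*kB*T = 9477*1.381e-23*768.9 = 1.006e-16
Step 3: U = 3.5 * 1.006e-16 = 3.522e-16 J

3.522e-16


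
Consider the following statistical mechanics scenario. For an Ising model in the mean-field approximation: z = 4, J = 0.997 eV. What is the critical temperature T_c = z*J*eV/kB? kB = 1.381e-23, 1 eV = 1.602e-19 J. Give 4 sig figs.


Step 1: z*J = 4*0.997 = 3.988 eV
Step 2: Convert to Joules: 3.988*1.602e-19 = 6.389e-19 J
Step 3: T_c = 6.389e-19 / 1.381e-23 = 4.626e+04 K

4.626e+04


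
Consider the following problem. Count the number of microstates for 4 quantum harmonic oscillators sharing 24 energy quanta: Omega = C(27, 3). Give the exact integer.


Step 1: Use binomial coefficient C(27, 3)
Step 2: Numerator = 27! / 24!
Step 3: Denominator = 3!
Step 4: Omega = 2925

2925


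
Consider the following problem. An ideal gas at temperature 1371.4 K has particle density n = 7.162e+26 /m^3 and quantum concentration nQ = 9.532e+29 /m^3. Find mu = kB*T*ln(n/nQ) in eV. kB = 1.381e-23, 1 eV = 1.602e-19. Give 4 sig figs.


Step 1: n/nQ = 7.162e+26/9.532e+29 = 0.0007514
Step 2: ln(n/nQ) = -7.194
Step 3: mu = kB*T*ln(n/nQ) = 1.894e-20*-7.194 = -1.362e-19 J
Step 4: Convert to eV: -1.362e-19/1.602e-19 = -0.8504 eV

-0.8504


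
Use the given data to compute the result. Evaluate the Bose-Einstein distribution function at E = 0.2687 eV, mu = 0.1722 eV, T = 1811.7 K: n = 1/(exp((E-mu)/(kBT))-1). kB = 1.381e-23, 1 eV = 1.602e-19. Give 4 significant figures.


Step 1: (E - mu) = 0.0965 eV
Step 2: x = (E-mu)*eV/(kB*T) = 0.0965*1.602e-19/(1.381e-23*1811.7) = 0.6179
Step 3: exp(x) = 1.855
Step 4: n = 1/(exp(x)-1) = 1.17

1.17


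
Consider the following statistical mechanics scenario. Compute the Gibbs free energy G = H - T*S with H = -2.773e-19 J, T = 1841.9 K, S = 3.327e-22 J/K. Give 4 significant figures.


Step 1: T*S = 1841.9 * 3.327e-22 = 6.128e-19 J
Step 2: G = H - T*S = -2.773e-19 - 6.128e-19
Step 3: G = -8.901e-19 J

-8.901e-19


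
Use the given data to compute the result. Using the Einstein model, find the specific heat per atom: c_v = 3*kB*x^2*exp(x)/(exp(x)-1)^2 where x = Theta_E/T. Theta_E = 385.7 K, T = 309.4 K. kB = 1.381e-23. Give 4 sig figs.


Step 1: x = Theta_E/T = 385.7/309.4 = 1.247
Step 2: x^2 = 1.554
Step 3: exp(x) = 3.479
Step 4: c_v = 3*1.381e-23*1.554*3.479/(3.479-1)^2 = 3.646e-23

3.646e-23


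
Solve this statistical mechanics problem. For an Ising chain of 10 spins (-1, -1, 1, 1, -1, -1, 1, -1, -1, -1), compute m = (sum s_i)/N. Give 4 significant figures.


Step 1: Count up spins (+1): 3, down spins (-1): 7
Step 2: Total magnetization M = 3 - 7 = -4
Step 3: m = M/N = -4/10 = -0.4

-0.4


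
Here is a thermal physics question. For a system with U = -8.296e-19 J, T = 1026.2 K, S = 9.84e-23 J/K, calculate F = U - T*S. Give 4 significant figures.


Step 1: T*S = 1026.2 * 9.84e-23 = 1.01e-19 J
Step 2: F = U - T*S = -8.296e-19 - 1.01e-19
Step 3: F = -9.306e-19 J

-9.306e-19


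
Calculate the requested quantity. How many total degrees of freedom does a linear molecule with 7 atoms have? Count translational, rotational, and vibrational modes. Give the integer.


Step 1: Translational DOF = 3
Step 2: Rotational DOF (linear) = 2
Step 3: Vibrational DOF = 3*7 - 5 = 16
Step 4: Total = 3 + 2 + 16 = 21

21


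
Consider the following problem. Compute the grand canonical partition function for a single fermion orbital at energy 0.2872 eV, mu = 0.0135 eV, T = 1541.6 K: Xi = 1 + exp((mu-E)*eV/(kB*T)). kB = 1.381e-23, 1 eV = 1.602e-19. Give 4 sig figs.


Step 1: (mu - E) = 0.0135 - 0.2872 = -0.2737 eV
Step 2: x = (mu-E)*eV/(kB*T) = -0.2737*1.602e-19/(1.381e-23*1541.6) = -2.06
Step 3: exp(x) = 0.1275
Step 4: Xi = 1 + 0.1275 = 1.128

1.128


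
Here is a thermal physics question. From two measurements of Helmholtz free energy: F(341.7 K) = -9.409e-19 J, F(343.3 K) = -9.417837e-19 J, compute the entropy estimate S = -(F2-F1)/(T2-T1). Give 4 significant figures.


Step 1: dF = F2 - F1 = -9.417837e-19 - (-9.409e-19) = -8.837e-22 J
Step 2: dT = T2 - T1 = 343.3 - 341.7 = 1.6 K
Step 3: S = -dF/dT = -(-8.837e-22)/1.6 = 5.523e-22 J/K

5.523e-22


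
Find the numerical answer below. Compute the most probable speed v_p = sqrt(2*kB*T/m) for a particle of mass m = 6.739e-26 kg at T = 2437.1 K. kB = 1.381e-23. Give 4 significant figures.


Step 1: Numerator = 2*kB*T = 2*1.381e-23*2437.1 = 6.731e-20
Step 2: Ratio = 6.731e-20 / 6.739e-26 = 9.989e+05
Step 3: v_p = sqrt(9.989e+05) = 999.4 m/s

999.4


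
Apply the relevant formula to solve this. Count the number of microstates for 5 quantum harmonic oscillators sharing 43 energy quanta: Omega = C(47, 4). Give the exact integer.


Step 1: Use binomial coefficient C(47, 4)
Step 2: Numerator = 47! / 43!
Step 3: Denominator = 4!
Step 4: Omega = 178365

178365


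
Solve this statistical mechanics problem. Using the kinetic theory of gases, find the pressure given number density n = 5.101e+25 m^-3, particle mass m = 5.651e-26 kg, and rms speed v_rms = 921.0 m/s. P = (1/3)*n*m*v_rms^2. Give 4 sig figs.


Step 1: v_rms^2 = 921.0^2 = 8.482e+05
Step 2: n*m = 5.101e+25*5.651e-26 = 2.883
Step 3: P = (1/3)*2.883*8.482e+05 = 8.15e+05 Pa

8.15e+05


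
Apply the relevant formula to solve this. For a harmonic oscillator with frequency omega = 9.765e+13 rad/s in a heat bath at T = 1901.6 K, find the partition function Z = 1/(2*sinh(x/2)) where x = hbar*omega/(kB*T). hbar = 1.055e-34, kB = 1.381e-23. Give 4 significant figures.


Step 1: Compute x = hbar*omega/(kB*T) = 1.055e-34*9.765e+13/(1.381e-23*1901.6) = 0.3923
Step 2: x/2 = 0.1961
Step 3: sinh(x/2) = 0.1974
Step 4: Z = 1/(2*0.1974) = 2.533

2.533


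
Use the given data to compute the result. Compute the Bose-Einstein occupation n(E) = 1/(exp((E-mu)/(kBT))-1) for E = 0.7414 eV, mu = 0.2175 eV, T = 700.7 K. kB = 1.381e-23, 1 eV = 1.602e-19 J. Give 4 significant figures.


Step 1: (E - mu) = 0.5239 eV
Step 2: x = (E-mu)*eV/(kB*T) = 0.5239*1.602e-19/(1.381e-23*700.7) = 8.673
Step 3: exp(x) = 5845
Step 4: n = 1/(exp(x)-1) = 0.0001711

0.0001711


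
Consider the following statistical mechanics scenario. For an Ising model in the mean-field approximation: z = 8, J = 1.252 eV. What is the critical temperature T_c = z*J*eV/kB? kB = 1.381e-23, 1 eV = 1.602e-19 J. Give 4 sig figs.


Step 1: z*J = 8*1.252 = 10.02 eV
Step 2: Convert to Joules: 10.02*1.602e-19 = 1.605e-18 J
Step 3: T_c = 1.605e-18 / 1.381e-23 = 1.162e+05 K

1.162e+05


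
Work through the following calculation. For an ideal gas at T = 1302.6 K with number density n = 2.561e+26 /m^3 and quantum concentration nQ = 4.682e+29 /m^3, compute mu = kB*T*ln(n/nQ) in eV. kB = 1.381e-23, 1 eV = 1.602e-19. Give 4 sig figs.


Step 1: n/nQ = 2.561e+26/4.682e+29 = 0.000547
Step 2: ln(n/nQ) = -7.511
Step 3: mu = kB*T*ln(n/nQ) = 1.799e-20*-7.511 = -1.351e-19 J
Step 4: Convert to eV: -1.351e-19/1.602e-19 = -0.8434 eV

-0.8434


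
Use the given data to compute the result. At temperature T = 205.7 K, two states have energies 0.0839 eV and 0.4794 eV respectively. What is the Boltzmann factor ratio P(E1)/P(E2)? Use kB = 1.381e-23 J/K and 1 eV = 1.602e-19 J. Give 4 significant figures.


Step 1: Compute energy difference dE = E1 - E2 = 0.0839 - 0.4794 = -0.3955 eV
Step 2: Convert to Joules: dE_J = -0.3955 * 1.602e-19 = -6.336e-20 J
Step 3: Compute exponent = -dE_J / (kB * T) = -(-6.336e-20) / (1.381e-23 * 205.7) = 22.3
Step 4: P(E1)/P(E2) = exp(22.3) = 4.858e+09

4.858e+09


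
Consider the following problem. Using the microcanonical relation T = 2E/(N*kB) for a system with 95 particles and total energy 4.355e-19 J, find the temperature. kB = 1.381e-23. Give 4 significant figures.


Step 1: Numerator = 2*E = 2*4.355e-19 = 8.71e-19 J
Step 2: Denominator = N*kB = 95*1.381e-23 = 1.312e-21
Step 3: T = 8.71e-19 / 1.312e-21 = 663.9 K

663.9


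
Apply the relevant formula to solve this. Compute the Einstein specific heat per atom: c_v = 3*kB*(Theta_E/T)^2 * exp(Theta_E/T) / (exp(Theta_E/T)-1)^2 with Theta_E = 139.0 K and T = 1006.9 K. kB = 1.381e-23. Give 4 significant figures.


Step 1: x = Theta_E/T = 139.0/1006.9 = 0.138
Step 2: x^2 = 0.01906
Step 3: exp(x) = 1.148
Step 4: c_v = 3*1.381e-23*0.01906*1.148/(1.148-1)^2 = 4.136e-23

4.136e-23


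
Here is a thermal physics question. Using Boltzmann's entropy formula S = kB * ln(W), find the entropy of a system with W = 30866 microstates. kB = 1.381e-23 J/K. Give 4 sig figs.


Step 1: ln(W) = ln(30866) = 10.34
Step 2: S = kB * ln(W) = 1.381e-23 * 10.34
Step 3: S = 1.428e-22 J/K

1.428e-22


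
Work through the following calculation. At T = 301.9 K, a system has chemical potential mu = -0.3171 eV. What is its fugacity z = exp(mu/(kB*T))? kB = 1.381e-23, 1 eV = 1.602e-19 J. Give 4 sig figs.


Step 1: Convert mu to Joules: -0.3171*1.602e-19 = -5.08e-20 J
Step 2: kB*T = 1.381e-23*301.9 = 4.169e-21 J
Step 3: mu/(kB*T) = -12.18
Step 4: z = exp(-12.18) = 5.11e-06

5.11e-06


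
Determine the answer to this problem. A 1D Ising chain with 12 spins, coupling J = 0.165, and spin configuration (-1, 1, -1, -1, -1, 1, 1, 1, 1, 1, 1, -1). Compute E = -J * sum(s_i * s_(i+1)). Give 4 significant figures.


Step 1: Nearest-neighbor products: -1, -1, 1, 1, -1, 1, 1, 1, 1, 1, -1
Step 2: Sum of products = 3
Step 3: E = -0.165 * 3 = -0.495

-0.495


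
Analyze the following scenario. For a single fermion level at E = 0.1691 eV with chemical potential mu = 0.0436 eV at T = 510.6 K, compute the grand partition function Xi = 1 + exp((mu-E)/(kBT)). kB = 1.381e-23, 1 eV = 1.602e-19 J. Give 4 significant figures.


Step 1: (mu - E) = 0.0436 - 0.1691 = -0.1255 eV
Step 2: x = (mu-E)*eV/(kB*T) = -0.1255*1.602e-19/(1.381e-23*510.6) = -2.851
Step 3: exp(x) = 0.05777
Step 4: Xi = 1 + 0.05777 = 1.058

1.058


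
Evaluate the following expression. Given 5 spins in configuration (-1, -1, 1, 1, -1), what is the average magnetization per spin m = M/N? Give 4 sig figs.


Step 1: Count up spins (+1): 2, down spins (-1): 3
Step 2: Total magnetization M = 2 - 3 = -1
Step 3: m = M/N = -1/5 = -0.2

-0.2


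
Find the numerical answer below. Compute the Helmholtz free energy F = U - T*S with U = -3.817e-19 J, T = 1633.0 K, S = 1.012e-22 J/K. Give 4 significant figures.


Step 1: T*S = 1633.0 * 1.012e-22 = 1.653e-19 J
Step 2: F = U - T*S = -3.817e-19 - 1.653e-19
Step 3: F = -5.47e-19 J

-5.47e-19


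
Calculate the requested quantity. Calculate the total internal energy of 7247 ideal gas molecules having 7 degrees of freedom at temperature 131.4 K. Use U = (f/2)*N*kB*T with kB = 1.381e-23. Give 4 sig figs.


Step 1: f/2 = 7/2 = 3.5
Step 2: N*kB*T = 7247*1.381e-23*131.4 = 1.315e-17
Step 3: U = 3.5 * 1.315e-17 = 4.603e-17 J

4.603e-17


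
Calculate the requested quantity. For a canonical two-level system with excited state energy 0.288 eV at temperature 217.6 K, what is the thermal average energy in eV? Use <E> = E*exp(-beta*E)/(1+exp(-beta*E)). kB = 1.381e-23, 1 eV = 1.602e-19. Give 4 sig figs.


Step 1: beta*E = 0.288*1.602e-19/(1.381e-23*217.6) = 15.35
Step 2: exp(-beta*E) = 2.149e-07
Step 3: <E> = 0.288*2.149e-07/(1+2.149e-07) = 6.188e-08 eV

6.188e-08


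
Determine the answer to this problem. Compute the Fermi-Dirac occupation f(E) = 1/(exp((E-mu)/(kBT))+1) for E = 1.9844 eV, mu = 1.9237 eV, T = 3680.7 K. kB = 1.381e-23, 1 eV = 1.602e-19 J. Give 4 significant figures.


Step 1: (E - mu) = 1.9844 - 1.9237 = 0.0607 eV
Step 2: Convert: (E-mu)*eV = 9.724e-21 J
Step 3: x = (E-mu)*eV/(kB*T) = 0.1913
Step 4: f = 1/(exp(0.1913)+1) = 0.4523

0.4523


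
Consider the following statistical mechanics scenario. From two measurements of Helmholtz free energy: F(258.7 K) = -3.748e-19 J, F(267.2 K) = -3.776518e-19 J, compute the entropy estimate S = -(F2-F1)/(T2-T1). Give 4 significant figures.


Step 1: dF = F2 - F1 = -3.776518e-19 - (-3.748e-19) = -2.8518e-21 J
Step 2: dT = T2 - T1 = 267.2 - 258.7 = 8.5 K
Step 3: S = -dF/dT = -(-2.8518e-21)/8.5 = 3.355e-22 J/K

3.355e-22


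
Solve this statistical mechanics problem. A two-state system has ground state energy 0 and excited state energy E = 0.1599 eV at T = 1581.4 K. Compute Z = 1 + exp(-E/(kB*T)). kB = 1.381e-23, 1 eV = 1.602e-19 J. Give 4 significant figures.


Step 1: Compute beta*E = E*eV/(kB*T) = 0.1599*1.602e-19/(1.381e-23*1581.4) = 1.173
Step 2: exp(-beta*E) = exp(-1.173) = 0.3095
Step 3: Z = 1 + 0.3095 = 1.309

1.309


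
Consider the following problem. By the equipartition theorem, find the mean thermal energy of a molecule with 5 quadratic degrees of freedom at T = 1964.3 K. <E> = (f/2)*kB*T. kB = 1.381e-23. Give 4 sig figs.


Step 1: f/2 = 5/2 = 2.5
Step 2: kB*T = 1.381e-23 * 1964.3 = 2.713e-20
Step 3: <E> = 2.5 * 2.713e-20 = 6.782e-20 J

6.782e-20


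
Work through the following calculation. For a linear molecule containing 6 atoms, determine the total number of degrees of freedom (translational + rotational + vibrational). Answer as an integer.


Step 1: Translational DOF = 3
Step 2: Rotational DOF (linear) = 2
Step 3: Vibrational DOF = 3*6 - 5 = 13
Step 4: Total = 3 + 2 + 13 = 18

18


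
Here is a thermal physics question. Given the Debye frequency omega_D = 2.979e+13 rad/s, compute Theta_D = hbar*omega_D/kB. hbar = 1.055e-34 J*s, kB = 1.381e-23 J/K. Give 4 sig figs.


Step 1: hbar*omega_D = 1.055e-34 * 2.979e+13 = 3.143e-21 J
Step 2: Theta_D = 3.143e-21 / 1.381e-23
Step 3: Theta_D = 227.6 K

227.6


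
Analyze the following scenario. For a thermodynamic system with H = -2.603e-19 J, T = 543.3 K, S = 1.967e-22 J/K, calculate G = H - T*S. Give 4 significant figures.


Step 1: T*S = 543.3 * 1.967e-22 = 1.069e-19 J
Step 2: G = H - T*S = -2.603e-19 - 1.069e-19
Step 3: G = -3.672e-19 J

-3.672e-19


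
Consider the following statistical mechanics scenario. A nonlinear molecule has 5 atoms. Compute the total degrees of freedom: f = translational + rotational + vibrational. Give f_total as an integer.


Step 1: Translational DOF = 3
Step 2: Rotational DOF (nonlinear) = 3
Step 3: Vibrational DOF = 3*5 - 6 = 9
Step 4: Total = 3 + 3 + 9 = 15

15


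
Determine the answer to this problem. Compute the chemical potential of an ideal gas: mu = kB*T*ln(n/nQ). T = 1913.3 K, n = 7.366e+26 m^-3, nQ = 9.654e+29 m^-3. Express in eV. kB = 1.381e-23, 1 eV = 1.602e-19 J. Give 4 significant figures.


Step 1: n/nQ = 7.366e+26/9.654e+29 = 0.000763
Step 2: ln(n/nQ) = -7.178
Step 3: mu = kB*T*ln(n/nQ) = 2.642e-20*-7.178 = -1.897e-19 J
Step 4: Convert to eV: -1.897e-19/1.602e-19 = -1.184 eV

-1.184


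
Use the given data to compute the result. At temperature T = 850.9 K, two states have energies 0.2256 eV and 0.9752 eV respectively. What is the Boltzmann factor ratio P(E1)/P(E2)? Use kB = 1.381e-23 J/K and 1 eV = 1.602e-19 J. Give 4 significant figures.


Step 1: Compute energy difference dE = E1 - E2 = 0.2256 - 0.9752 = -0.7496 eV
Step 2: Convert to Joules: dE_J = -0.7496 * 1.602e-19 = -1.201e-19 J
Step 3: Compute exponent = -dE_J / (kB * T) = -(-1.201e-19) / (1.381e-23 * 850.9) = 10.22
Step 4: P(E1)/P(E2) = exp(10.22) = 2.743e+04

2.743e+04


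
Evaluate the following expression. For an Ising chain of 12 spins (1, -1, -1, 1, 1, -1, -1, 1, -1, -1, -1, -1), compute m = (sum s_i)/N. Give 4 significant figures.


Step 1: Count up spins (+1): 4, down spins (-1): 8
Step 2: Total magnetization M = 4 - 8 = -4
Step 3: m = M/N = -4/12 = -0.3333

-0.3333


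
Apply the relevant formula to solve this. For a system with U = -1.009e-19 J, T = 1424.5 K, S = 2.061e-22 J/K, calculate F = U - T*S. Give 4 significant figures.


Step 1: T*S = 1424.5 * 2.061e-22 = 2.936e-19 J
Step 2: F = U - T*S = -1.009e-19 - 2.936e-19
Step 3: F = -3.945e-19 J

-3.945e-19


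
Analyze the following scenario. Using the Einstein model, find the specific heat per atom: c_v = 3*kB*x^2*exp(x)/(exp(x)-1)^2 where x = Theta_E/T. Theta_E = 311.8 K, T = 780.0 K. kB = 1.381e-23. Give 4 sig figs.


Step 1: x = Theta_E/T = 311.8/780.0 = 0.3997
Step 2: x^2 = 0.1598
Step 3: exp(x) = 1.491
Step 4: c_v = 3*1.381e-23*0.1598*1.491/(1.491-1)^2 = 4.088e-23

4.088e-23


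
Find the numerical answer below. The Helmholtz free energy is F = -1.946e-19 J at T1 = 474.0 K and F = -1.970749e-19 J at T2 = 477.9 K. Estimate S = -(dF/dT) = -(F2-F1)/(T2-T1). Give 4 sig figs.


Step 1: dF = F2 - F1 = -1.970749e-19 - (-1.946e-19) = -2.4749e-21 J
Step 2: dT = T2 - T1 = 477.9 - 474.0 = 3.9 K
Step 3: S = -dF/dT = -(-2.4749e-21)/3.9 = 6.346e-22 J/K

6.346e-22


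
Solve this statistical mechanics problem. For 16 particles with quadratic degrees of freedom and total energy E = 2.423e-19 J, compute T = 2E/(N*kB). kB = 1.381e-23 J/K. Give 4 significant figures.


Step 1: Numerator = 2*E = 2*2.423e-19 = 4.846e-19 J
Step 2: Denominator = N*kB = 16*1.381e-23 = 2.21e-22
Step 3: T = 4.846e-19 / 2.21e-22 = 2193 K

2193


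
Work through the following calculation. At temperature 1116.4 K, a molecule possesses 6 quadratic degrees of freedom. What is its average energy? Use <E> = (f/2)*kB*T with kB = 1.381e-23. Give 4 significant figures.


Step 1: f/2 = 6/2 = 3
Step 2: kB*T = 1.381e-23 * 1116.4 = 1.542e-20
Step 3: <E> = 3 * 1.542e-20 = 4.625e-20 J

4.625e-20


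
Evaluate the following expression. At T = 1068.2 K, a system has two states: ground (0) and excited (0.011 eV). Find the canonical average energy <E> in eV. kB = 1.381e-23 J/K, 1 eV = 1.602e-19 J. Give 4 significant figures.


Step 1: beta*E = 0.011*1.602e-19/(1.381e-23*1068.2) = 0.1195
Step 2: exp(-beta*E) = 0.8874
Step 3: <E> = 0.011*0.8874/(1+0.8874) = 0.005172 eV

0.005172


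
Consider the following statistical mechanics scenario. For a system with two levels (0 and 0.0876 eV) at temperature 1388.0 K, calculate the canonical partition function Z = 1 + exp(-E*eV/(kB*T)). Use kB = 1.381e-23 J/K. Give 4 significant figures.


Step 1: Compute beta*E = E*eV/(kB*T) = 0.0876*1.602e-19/(1.381e-23*1388.0) = 0.7321
Step 2: exp(-beta*E) = exp(-0.7321) = 0.4809
Step 3: Z = 1 + 0.4809 = 1.481

1.481


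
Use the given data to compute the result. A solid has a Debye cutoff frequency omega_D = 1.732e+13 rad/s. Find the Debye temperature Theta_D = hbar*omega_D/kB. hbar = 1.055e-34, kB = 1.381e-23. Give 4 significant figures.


Step 1: hbar*omega_D = 1.055e-34 * 1.732e+13 = 1.827e-21 J
Step 2: Theta_D = 1.827e-21 / 1.381e-23
Step 3: Theta_D = 132.3 K

132.3


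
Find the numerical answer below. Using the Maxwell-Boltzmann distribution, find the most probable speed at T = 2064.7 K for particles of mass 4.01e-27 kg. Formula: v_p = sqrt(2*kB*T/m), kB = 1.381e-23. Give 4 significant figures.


Step 1: Numerator = 2*kB*T = 2*1.381e-23*2064.7 = 5.703e-20
Step 2: Ratio = 5.703e-20 / 4.01e-27 = 1.422e+07
Step 3: v_p = sqrt(1.422e+07) = 3771 m/s

3771


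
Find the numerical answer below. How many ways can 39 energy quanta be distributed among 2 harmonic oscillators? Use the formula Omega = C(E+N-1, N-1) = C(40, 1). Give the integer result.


Step 1: Use binomial coefficient C(40, 1)
Step 2: Numerator = 40! / 39!
Step 3: Denominator = 1!
Step 4: Omega = 40

40


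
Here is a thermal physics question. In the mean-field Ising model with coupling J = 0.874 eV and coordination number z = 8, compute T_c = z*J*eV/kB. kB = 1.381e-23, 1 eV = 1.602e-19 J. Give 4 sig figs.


Step 1: z*J = 8*0.874 = 6.992 eV
Step 2: Convert to Joules: 6.992*1.602e-19 = 1.12e-18 J
Step 3: T_c = 1.12e-18 / 1.381e-23 = 8.111e+04 K

8.111e+04


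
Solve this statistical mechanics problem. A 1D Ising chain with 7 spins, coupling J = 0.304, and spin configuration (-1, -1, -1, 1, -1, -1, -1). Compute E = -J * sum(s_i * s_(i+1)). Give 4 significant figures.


Step 1: Nearest-neighbor products: 1, 1, -1, -1, 1, 1
Step 2: Sum of products = 2
Step 3: E = -0.304 * 2 = -0.608

-0.608


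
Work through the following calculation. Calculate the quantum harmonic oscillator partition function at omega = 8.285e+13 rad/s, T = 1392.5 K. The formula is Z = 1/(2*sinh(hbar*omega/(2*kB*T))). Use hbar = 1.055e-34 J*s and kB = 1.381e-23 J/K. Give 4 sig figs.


Step 1: Compute x = hbar*omega/(kB*T) = 1.055e-34*8.285e+13/(1.381e-23*1392.5) = 0.4545
Step 2: x/2 = 0.2273
Step 3: sinh(x/2) = 0.2292
Step 4: Z = 1/(2*0.2292) = 2.181

2.181


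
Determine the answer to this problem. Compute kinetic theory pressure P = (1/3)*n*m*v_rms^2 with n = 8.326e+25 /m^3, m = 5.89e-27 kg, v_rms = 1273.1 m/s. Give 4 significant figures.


Step 1: v_rms^2 = 1273.1^2 = 1.621e+06
Step 2: n*m = 8.326e+25*5.89e-27 = 0.4904
Step 3: P = (1/3)*0.4904*1.621e+06 = 2.649e+05 Pa

2.649e+05


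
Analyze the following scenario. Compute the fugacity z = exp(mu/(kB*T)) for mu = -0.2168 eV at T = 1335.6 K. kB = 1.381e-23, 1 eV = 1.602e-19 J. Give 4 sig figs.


Step 1: Convert mu to Joules: -0.2168*1.602e-19 = -3.473e-20 J
Step 2: kB*T = 1.381e-23*1335.6 = 1.844e-20 J
Step 3: mu/(kB*T) = -1.883
Step 4: z = exp(-1.883) = 0.1521

0.1521


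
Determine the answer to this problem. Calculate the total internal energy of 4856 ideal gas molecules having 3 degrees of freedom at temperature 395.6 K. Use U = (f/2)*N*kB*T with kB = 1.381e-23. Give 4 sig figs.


Step 1: f/2 = 3/2 = 1.5
Step 2: N*kB*T = 4856*1.381e-23*395.6 = 2.653e-17
Step 3: U = 1.5 * 2.653e-17 = 3.979e-17 J

3.979e-17


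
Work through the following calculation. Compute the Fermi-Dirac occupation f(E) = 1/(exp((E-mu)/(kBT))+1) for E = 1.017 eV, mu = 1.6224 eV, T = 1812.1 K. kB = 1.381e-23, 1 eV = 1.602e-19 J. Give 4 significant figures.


Step 1: (E - mu) = 1.017 - 1.6224 = -0.6054 eV
Step 2: Convert: (E-mu)*eV = -9.699e-20 J
Step 3: x = (E-mu)*eV/(kB*T) = -3.876
Step 4: f = 1/(exp(-3.876)+1) = 0.9797

0.9797


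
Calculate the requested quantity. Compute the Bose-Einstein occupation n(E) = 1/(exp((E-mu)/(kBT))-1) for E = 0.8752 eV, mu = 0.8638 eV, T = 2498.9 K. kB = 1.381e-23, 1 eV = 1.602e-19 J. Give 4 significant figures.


Step 1: (E - mu) = 0.0114 eV
Step 2: x = (E-mu)*eV/(kB*T) = 0.0114*1.602e-19/(1.381e-23*2498.9) = 0.05292
Step 3: exp(x) = 1.054
Step 4: n = 1/(exp(x)-1) = 18.4

18.4


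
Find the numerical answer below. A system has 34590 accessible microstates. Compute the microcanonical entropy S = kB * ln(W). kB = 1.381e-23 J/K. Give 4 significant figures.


Step 1: ln(W) = ln(34590) = 10.45
Step 2: S = kB * ln(W) = 1.381e-23 * 10.45
Step 3: S = 1.443e-22 J/K

1.443e-22


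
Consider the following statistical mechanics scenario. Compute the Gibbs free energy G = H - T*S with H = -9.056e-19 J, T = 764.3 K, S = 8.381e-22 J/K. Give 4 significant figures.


Step 1: T*S = 764.3 * 8.381e-22 = 6.406e-19 J
Step 2: G = H - T*S = -9.056e-19 - 6.406e-19
Step 3: G = -1.546e-18 J

-1.546e-18


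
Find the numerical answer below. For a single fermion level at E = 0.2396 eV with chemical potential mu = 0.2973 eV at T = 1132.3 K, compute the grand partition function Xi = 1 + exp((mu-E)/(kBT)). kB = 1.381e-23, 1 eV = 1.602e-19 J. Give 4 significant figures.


Step 1: (mu - E) = 0.2973 - 0.2396 = 0.0577 eV
Step 2: x = (mu-E)*eV/(kB*T) = 0.0577*1.602e-19/(1.381e-23*1132.3) = 0.5911
Step 3: exp(x) = 1.806
Step 4: Xi = 1 + 1.806 = 2.806

2.806


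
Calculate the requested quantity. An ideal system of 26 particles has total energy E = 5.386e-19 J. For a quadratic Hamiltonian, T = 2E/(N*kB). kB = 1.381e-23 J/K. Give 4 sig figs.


Step 1: Numerator = 2*E = 2*5.386e-19 = 1.077e-18 J
Step 2: Denominator = N*kB = 26*1.381e-23 = 3.591e-22
Step 3: T = 1.077e-18 / 3.591e-22 = 3000 K

3000


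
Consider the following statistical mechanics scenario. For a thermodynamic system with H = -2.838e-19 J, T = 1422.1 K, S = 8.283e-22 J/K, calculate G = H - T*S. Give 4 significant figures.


Step 1: T*S = 1422.1 * 8.283e-22 = 1.178e-18 J
Step 2: G = H - T*S = -2.838e-19 - 1.178e-18
Step 3: G = -1.462e-18 J

-1.462e-18


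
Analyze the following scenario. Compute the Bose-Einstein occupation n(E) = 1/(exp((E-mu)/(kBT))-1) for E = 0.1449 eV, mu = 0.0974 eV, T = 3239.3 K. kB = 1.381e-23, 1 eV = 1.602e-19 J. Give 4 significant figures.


Step 1: (E - mu) = 0.0475 eV
Step 2: x = (E-mu)*eV/(kB*T) = 0.0475*1.602e-19/(1.381e-23*3239.3) = 0.1701
Step 3: exp(x) = 1.185
Step 4: n = 1/(exp(x)-1) = 5.393

5.393


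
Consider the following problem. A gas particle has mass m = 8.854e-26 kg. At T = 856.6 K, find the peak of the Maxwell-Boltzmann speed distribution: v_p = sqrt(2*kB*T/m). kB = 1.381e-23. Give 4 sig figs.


Step 1: Numerator = 2*kB*T = 2*1.381e-23*856.6 = 2.366e-20
Step 2: Ratio = 2.366e-20 / 8.854e-26 = 2.672e+05
Step 3: v_p = sqrt(2.672e+05) = 516.9 m/s

516.9


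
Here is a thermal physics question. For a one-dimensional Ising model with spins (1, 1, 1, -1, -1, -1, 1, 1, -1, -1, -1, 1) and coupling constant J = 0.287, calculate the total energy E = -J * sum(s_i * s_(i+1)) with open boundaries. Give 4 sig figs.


Step 1: Nearest-neighbor products: 1, 1, -1, 1, 1, -1, 1, -1, 1, 1, -1
Step 2: Sum of products = 3
Step 3: E = -0.287 * 3 = -0.861

-0.861


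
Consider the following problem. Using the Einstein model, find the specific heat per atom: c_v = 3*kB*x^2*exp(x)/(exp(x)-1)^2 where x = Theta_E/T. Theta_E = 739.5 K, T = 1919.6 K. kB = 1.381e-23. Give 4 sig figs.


Step 1: x = Theta_E/T = 739.5/1919.6 = 0.3852
Step 2: x^2 = 0.1484
Step 3: exp(x) = 1.47
Step 4: c_v = 3*1.381e-23*0.1484*1.47/(1.47-1)^2 = 4.092e-23

4.092e-23
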